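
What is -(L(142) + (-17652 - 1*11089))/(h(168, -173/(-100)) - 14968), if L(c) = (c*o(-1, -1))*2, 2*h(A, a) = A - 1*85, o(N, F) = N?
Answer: -6450/3317 ≈ -1.9445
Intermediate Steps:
h(A, a) = -85/2 + A/2 (h(A, a) = (A - 1*85)/2 = (A - 85)/2 = (-85 + A)/2 = -85/2 + A/2)
L(c) = -2*c (L(c) = (c*(-1))*2 = -c*2 = -2*c)
-(L(142) + (-17652 - 1*11089))/(h(168, -173/(-100)) - 14968) = -(-2*142 + (-17652 - 1*11089))/((-85/2 + (½)*168) - 14968) = -(-284 + (-17652 - 11089))/((-85/2 + 84) - 14968) = -(-284 - 28741)/(83/2 - 14968) = -(-29025)/(-29853/2) = -(-29025)*(-2)/29853 = -1*6450/3317 = -6450/3317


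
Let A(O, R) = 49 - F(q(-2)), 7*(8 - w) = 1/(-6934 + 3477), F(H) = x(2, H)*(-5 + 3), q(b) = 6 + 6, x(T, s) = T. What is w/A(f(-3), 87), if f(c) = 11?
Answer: 193593/1282547 ≈ 0.15094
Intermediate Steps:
q(b) = 12
F(H) = -4 (F(H) = 2*(-5 + 3) = 2*(-2) = -4)
w = 193593/24199 (w = 8 - 1/(7*(-6934 + 3477)) = 8 - ⅐/(-3457) = 8 - ⅐*(-1/3457) = 8 + 1/24199 = 193593/24199 ≈ 8.0000)
A(O, R) = 53 (A(O, R) = 49 - 1*(-4) = 49 + 4 = 53)
w/A(f(-3), 87) = (193593/24199)/53 = (193593/24199)*(1/53) = 193593/1282547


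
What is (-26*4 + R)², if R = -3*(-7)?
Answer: 6889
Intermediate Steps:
R = 21
(-26*4 + R)² = (-26*4 + 21)² = (-104 + 21)² = (-83)² = 6889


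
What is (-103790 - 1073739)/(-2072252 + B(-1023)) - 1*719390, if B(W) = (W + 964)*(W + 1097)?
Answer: -1493897045491/2076618 ≈ -7.1939e+5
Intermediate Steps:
B(W) = (964 + W)*(1097 + W)
(-103790 - 1073739)/(-2072252 + B(-1023)) - 1*719390 = (-103790 - 1073739)/(-2072252 + (1057508 + (-1023)² + 2061*(-1023))) - 1*719390 = -1177529/(-2072252 + (1057508 + 1046529 - 2108403)) - 719390 = -1177529/(-2072252 - 4366) - 719390 = -1177529/(-2076618) - 719390 = -1177529*(-1/2076618) - 719390 = 1177529/2076618 - 719390 = -1493897045491/2076618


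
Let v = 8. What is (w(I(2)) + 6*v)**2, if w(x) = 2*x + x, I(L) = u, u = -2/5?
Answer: 54756/25 ≈ 2190.2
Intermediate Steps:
u = -2/5 (u = -2*1/5 = -2/5 ≈ -0.40000)
I(L) = -2/5
w(x) = 3*x
(w(I(2)) + 6*v)**2 = (3*(-2/5) + 6*8)**2 = (-6/5 + 48)**2 = (234/5)**2 = 54756/25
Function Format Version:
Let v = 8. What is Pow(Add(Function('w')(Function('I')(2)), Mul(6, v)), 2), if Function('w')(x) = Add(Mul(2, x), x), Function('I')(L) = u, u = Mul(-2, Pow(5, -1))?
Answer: Rational(54756, 25) ≈ 2190.2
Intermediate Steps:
u = Rational(-2, 5) (u = Mul(-2, Rational(1, 5)) = Rational(-2, 5) ≈ -0.40000)
Function('I')(L) = Rational(-2, 5)
Function('w')(x) = Mul(3, x)
Pow(Add(Function('w')(Function('I')(2)), Mul(6, v)), 2) = Pow(Add(Mul(3, Rational(-2, 5)), Mul(6, 8)), 2) = Pow(Add(Rational(-6, 5), 48), 2) = Pow(Rational(234, 5), 2) = Rational(54756, 25)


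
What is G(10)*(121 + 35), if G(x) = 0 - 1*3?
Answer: -468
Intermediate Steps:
G(x) = -3 (G(x) = 0 - 3 = -3)
G(10)*(121 + 35) = -3*(121 + 35) = -3*156 = -468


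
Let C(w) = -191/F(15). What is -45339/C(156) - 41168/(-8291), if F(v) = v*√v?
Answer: 41168/8291 + 680085*√15/191 ≈ 13795.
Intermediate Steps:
F(v) = v^(3/2)
C(w) = -191*√15/225
-45339/C(156) - 41168/(-8291) = -45339*(-15*√15/191) - 41168/(-8291) = -(-680085)*√15/191 - 41168*(-1/8291) = 680085*√15/191 + 41168/8291 = 41168/8291 + 680085*√15/191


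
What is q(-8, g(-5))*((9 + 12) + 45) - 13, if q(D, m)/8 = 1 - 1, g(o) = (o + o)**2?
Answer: -13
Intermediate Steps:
g(o) = 4*o**2 (g(o) = (2*o)**2 = 4*o**2)
q(D, m) = 0 (q(D, m) = 8*(1 - 1) = 8*0 = 0)
q(-8, g(-5))*((9 + 12) + 45) - 13 = 0*((9 + 12) + 45) - 13 = 0*(21 + 45) - 13 = 0*66 - 13 = 0 - 13 = -13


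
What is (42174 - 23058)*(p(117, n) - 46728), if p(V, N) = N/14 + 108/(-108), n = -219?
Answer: -6254994150/7 ≈ -8.9357e+8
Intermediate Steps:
p(V, N) = -1 + N/14 (p(V, N) = N*(1/14) + 108*(-1/108) = N/14 - 1 = -1 + N/14)
(42174 - 23058)*(p(117, n) - 46728) = (42174 - 23058)*((-1 + (1/14)*(-219)) - 46728) = 19116*((-1 - 219/14) - 46728) = 19116*(-233/14 - 46728) = 19116*(-654425/14) = -6254994150/7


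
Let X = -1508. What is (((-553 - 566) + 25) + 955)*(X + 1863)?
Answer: -49345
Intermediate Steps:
(((-553 - 566) + 25) + 955)*(X + 1863) = (((-553 - 566) + 25) + 955)*(-1508 + 1863) = ((-1119 + 25) + 955)*355 = (-1094 + 955)*355 = -139*355 = -49345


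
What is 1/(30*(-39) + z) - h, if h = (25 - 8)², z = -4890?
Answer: -1751341/6060 ≈ -289.00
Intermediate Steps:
h = 289 (h = 17² = 289)
1/(30*(-39) + z) - h = 1/(30*(-39) - 4890) - 1*289 = 1/(-1170 - 4890) - 289 = 1/(-6060) - 289 = -1/6060 - 289 = -1751341/6060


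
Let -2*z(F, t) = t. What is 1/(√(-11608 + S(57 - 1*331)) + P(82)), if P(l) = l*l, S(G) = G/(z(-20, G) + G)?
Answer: 3362/22611891 - I*√11606/45223782 ≈ 0.00014868 - 2.3822e-6*I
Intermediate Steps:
z(F, t) = -t/2
S(G) = 2 (S(G) = G/(-G/2 + G) = G/((G/2)) = (2/G)*G = 2)
P(l) = l²
1/(√(-11608 + S(57 - 1*331)) + P(82)) = 1/(√(-11608 + 2) + 82²) = 1/(√(-11606) + 6724) = 1/(I*√11606 + 6724) = 1/(6724 + I*√11606)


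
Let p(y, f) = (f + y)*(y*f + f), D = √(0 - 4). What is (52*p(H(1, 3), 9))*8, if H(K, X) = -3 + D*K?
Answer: -59904 + 29952*I ≈ -59904.0 + 29952.0*I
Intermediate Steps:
D = 2*I (D = √(-4) = 2*I ≈ 2.0*I)
H(K, X) = -3 + 2*I*K (H(K, X) = -3 + (2*I)*K = -3 + 2*I*K)
p(y, f) = (f + y)*(f + f*y) (p(y, f) = (f + y)*(f*y + f) = (f + y)*(f + f*y))
(52*p(H(1, 3), 9))*8 = (52*(9*(9 + (-3 + 2*I*1) + (-3 + 2*I*1)² + 9*(-3 + 2*I*1))))*8 = (52*(9*(9 + (-3 + 2*I) + (-3 + 2*I)² + 9*(-3 + 2*I))))*8 = (52*(9*(9 + (-3 + 2*I) + (-3 + 2*I)² + (-27 + 18*I))))*8 = (52*(9*(-21 + (-3 + 2*I)² + 20*I)))*8 = (52*(-189 + 9*(-3 + 2*I)² + 180*I))*8 = (-9828 + 468*(-3 + 2*I)² + 9360*I)*8 = -78624 + 3744*(-3 + 2*I)² + 74880*I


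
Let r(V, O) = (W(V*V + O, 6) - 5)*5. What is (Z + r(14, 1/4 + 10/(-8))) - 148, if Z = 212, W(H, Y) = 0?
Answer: 39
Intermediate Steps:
r(V, O) = -25 (r(V, O) = (0 - 5)*5 = -5*5 = -25)
(Z + r(14, 1/4 + 10/(-8))) - 148 = (212 - 25) - 148 = 187 - 148 = 39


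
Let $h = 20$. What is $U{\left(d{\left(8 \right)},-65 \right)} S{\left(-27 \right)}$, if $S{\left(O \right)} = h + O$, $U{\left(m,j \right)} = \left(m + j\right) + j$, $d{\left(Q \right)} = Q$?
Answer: $854$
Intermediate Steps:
$U{\left(m,j \right)} = m + 2 j$ ($U{\left(m,j \right)} = \left(j + m\right) + j = m + 2 j$)
$S{\left(O \right)} = 20 + O$
$U{\left(d{\left(8 \right)},-65 \right)} S{\left(-27 \right)} = \left(8 + 2 \left(-65\right)\right) \left(20 - 27\right) = \left(8 - 130\right) \left(-7\right) = \left(-122\right) \left(-7\right) = 854$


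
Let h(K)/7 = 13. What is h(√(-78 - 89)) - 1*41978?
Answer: -41887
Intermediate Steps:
h(K) = 91 (h(K) = 7*13 = 91)
h(√(-78 - 89)) - 1*41978 = 91 - 1*41978 = 91 - 41978 = -41887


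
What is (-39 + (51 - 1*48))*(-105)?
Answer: 3780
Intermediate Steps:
(-39 + (51 - 1*48))*(-105) = (-39 + (51 - 48))*(-105) = (-39 + 3)*(-105) = -36*(-105) = 3780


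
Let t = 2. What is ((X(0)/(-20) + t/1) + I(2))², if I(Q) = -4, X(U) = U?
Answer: 4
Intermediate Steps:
((X(0)/(-20) + t/1) + I(2))² = ((0/(-20) + 2/1) - 4)² = ((0*(-1/20) + 2*1) - 4)² = ((0 + 2) - 4)² = (2 - 4)² = (-2)² = 4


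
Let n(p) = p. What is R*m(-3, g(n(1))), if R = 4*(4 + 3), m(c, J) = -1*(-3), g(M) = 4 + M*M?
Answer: 84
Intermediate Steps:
g(M) = 4 + M²
m(c, J) = 3
R = 28 (R = 4*7 = 28)
R*m(-3, g(n(1))) = 28*3 = 84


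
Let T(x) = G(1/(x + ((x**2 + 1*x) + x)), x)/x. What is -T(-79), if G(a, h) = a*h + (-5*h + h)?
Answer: 24015/6004 ≈ 3.9998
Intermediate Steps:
G(a, h) = -4*h + a*h (G(a, h) = a*h - 4*h = -4*h + a*h)
T(x) = -4 + 1/(x**2 + 3*x) (T(x) = (x*(-4 + 1/(x + ((x**2 + 1*x) + x))))/x = (x*(-4 + 1/(x + ((x**2 + x) + x))))/x = (x*(-4 + 1/(x + ((x + x**2) + x))))/x = (x*(-4 + 1/(x + (x**2 + 2*x))))/x = (x*(-4 + 1/(x**2 + 3*x)))/x = -4 + 1/(x**2 + 3*x))
-T(-79) = -(-4 + 1/((-79)*(3 - 79))) = -(-4 - 1/79/(-76)) = -(-4 - 1/79*(-1/76)) = -(-4 + 1/6004) = -1*(-24015/6004) = 24015/6004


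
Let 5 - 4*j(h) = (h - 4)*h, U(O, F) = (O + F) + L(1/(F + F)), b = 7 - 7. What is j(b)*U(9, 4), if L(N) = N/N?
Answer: 35/2 ≈ 17.500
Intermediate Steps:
L(N) = 1
b = 0
U(O, F) = 1 + F + O (U(O, F) = (O + F) + 1 = (F + O) + 1 = 1 + F + O)
j(h) = 5/4 - h*(-4 + h)/4 (j(h) = 5/4 - (h - 4)*h/4 = 5/4 - (-4 + h)*h/4 = 5/4 - h*(-4 + h)/4)
j(b)*U(9, 4) = (5/4 + 0 - ¼*0²)*(1 + 4 + 9) = (5/4 + 0 - ¼*0)*14 = (5/4 + 0 + 0)*14 = (5/4)*14 = 35/2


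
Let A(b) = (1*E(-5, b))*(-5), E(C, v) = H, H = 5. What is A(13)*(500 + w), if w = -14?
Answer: -12150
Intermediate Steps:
E(C, v) = 5
A(b) = -25 (A(b) = (1*5)*(-5) = 5*(-5) = -25)
A(13)*(500 + w) = -25*(500 - 14) = -25*486 = -12150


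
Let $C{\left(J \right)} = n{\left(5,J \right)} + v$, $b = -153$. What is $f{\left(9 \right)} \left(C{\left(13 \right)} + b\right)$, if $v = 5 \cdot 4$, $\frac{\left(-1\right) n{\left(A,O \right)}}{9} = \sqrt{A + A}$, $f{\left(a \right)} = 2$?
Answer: $-266 - 18 \sqrt{10} \approx -322.92$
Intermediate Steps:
$n{\left(A,O \right)} = - 9 \sqrt{2} \sqrt{A}$ ($n{\left(A,O \right)} = - 9 \sqrt{A + A} = - 9 \sqrt{2 A} = - 9 \sqrt{2} \sqrt{A}$)
$v = 20$
$C{\left(J \right)} = 20 - 9 \sqrt{10}$ ($C{\left(J \right)} = - 9 \sqrt{2} \sqrt{5} + 20 = - 9 \sqrt{10} + 20 = 20 - 9 \sqrt{10}$)
$f{\left(9 \right)} \left(C{\left(13 \right)} + b\right) = 2 \left(\left(20 - 9 \sqrt{10}\right) - 153\right) = 2 \left(-133 - 9 \sqrt{10}\right) = -266 - 18 \sqrt{10}$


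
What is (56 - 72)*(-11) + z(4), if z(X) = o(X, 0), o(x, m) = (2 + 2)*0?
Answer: 176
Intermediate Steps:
o(x, m) = 0 (o(x, m) = 4*0 = 0)
z(X) = 0
(56 - 72)*(-11) + z(4) = (56 - 72)*(-11) + 0 = -16*(-11) + 0 = 176 + 0 = 176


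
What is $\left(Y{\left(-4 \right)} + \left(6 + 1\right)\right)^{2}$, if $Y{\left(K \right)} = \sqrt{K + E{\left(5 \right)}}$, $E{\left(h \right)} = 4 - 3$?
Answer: $\left(7 + i \sqrt{3}\right)^{2} \approx 46.0 + 24.249 i$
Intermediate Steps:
$E{\left(h \right)} = 1$ ($E{\left(h \right)} = 4 - 3 = 1$)
$Y{\left(K \right)} = \sqrt{1 + K}$ ($Y{\left(K \right)} = \sqrt{K + 1} = \sqrt{1 + K}$)
$\left(Y{\left(-4 \right)} + \left(6 + 1\right)\right)^{2} = \left(\sqrt{1 - 4} + \left(6 + 1\right)\right)^{2} = \left(\sqrt{-3} + 7\right)^{2} = \left(i \sqrt{3} + 7\right)^{2} = \left(7 + i \sqrt{3}\right)^{2}$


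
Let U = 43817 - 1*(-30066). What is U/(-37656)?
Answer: -73883/37656 ≈ -1.9621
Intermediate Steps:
U = 73883 (U = 43817 + 30066 = 73883)
U/(-37656) = 73883/(-37656) = 73883*(-1/37656) = -73883/37656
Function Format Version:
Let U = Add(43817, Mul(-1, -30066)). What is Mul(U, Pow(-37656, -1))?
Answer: Rational(-73883, 37656) ≈ -1.9621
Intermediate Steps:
U = 73883 (U = Add(43817, 30066) = 73883)
Mul(U, Pow(-37656, -1)) = Mul(73883, Pow(-37656, -1)) = Mul(73883, Rational(-1, 37656)) = Rational(-73883, 37656)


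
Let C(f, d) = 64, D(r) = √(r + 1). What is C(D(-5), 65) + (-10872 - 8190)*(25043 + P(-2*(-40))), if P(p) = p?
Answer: -478894562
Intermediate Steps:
D(r) = √(1 + r)
C(D(-5), 65) + (-10872 - 8190)*(25043 + P(-2*(-40))) = 64 + (-10872 - 8190)*(25043 - 2*(-40)) = 64 - 19062*(25043 + 80) = 64 - 19062*25123 = 64 - 478894626 = -478894562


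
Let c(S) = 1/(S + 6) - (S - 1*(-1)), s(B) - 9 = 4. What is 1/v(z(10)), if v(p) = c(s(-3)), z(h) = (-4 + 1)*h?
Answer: -19/265 ≈ -0.071698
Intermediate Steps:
z(h) = -3*h
s(B) = 13 (s(B) = 9 + 4 = 13)
c(S) = -1 + 1/(6 + S) - S (c(S) = 1/(6 + S) - (S + 1) = 1/(6 + S) - (1 + S) = 1/(6 + S) + (-1 - S) = -1 + 1/(6 + S) - S)
v(p) = -265/19 (v(p) = (-5 - 1*13**2 - 7*13)/(6 + 13) = (-5 - 1*169 - 91)/19 = (-5 - 169 - 91)/19 = (1/19)*(-265) = -265/19)
1/v(z(10)) = 1/(-265/19) = -19/265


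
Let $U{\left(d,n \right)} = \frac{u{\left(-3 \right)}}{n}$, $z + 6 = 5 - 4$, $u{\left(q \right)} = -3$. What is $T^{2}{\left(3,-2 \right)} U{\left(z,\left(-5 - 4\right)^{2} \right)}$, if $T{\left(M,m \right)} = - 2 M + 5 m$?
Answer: $- \frac{256}{27} \approx -9.4815$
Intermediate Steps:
$z = -5$ ($z = -6 + \left(5 - 4\right) = -6 + 1 = -5$)
$U{\left(d,n \right)} = - \frac{3}{n}$
$T^{2}{\left(3,-2 \right)} U{\left(z,\left(-5 - 4\right)^{2} \right)} = \left(\left(-2\right) 3 + 5 \left(-2\right)\right)^{2} \left(- \frac{3}{\left(-5 - 4\right)^{2}}\right) = \left(-6 - 10\right)^{2} \left(- \frac{3}{\left(-9\right)^{2}}\right) = \left(-16\right)^{2} \left(- \frac{3}{81}\right) = 256 \left(\left(-3\right) \frac{1}{81}\right) = 256 \left(- \frac{1}{27}\right) = - \frac{256}{27}$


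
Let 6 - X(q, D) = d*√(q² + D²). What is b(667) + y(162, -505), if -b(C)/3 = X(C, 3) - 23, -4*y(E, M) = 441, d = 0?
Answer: -237/4 ≈ -59.250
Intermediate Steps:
X(q, D) = 6 (X(q, D) = 6 - 0*√(q² + D²) = 6 - 0*√(D² + q²) = 6 - 1*0 = 6 + 0 = 6)
y(E, M) = -441/4 (y(E, M) = -¼*441 = -441/4)
b(C) = 51 (b(C) = -3*(6 - 23) = -3*(-17) = 51)
b(667) + y(162, -505) = 51 - 441/4 = -237/4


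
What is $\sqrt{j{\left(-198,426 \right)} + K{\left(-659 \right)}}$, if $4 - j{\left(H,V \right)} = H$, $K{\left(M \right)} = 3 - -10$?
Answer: $\sqrt{215} \approx 14.663$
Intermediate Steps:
$K{\left(M \right)} = 13$ ($K{\left(M \right)} = 3 + 10 = 13$)
$j{\left(H,V \right)} = 4 - H$
$\sqrt{j{\left(-198,426 \right)} + K{\left(-659 \right)}} = \sqrt{\left(4 - -198\right) + 13} = \sqrt{\left(4 + 198\right) + 13} = \sqrt{202 + 13} = \sqrt{215}$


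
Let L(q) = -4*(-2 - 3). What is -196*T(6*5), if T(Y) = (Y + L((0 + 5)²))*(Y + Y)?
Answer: -588000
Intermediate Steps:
L(q) = 20 (L(q) = -4*(-5) = 20)
T(Y) = 2*Y*(20 + Y) (T(Y) = (Y + 20)*(Y + Y) = (20 + Y)*(2*Y) = 2*Y*(20 + Y))
-196*T(6*5) = -392*6*5*(20 + 6*5) = -392*30*(20 + 30) = -392*30*50 = -196*3000 = -588000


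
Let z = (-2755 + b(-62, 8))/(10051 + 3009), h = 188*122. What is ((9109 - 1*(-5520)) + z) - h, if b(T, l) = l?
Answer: -108492167/13060 ≈ -8307.2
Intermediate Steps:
h = 22936
z = -2747/13060 (z = (-2755 + 8)/(10051 + 3009) = -2747/13060 ≈ -0.21034)
((9109 - 1*(-5520)) + z) - h = ((9109 - 1*(-5520)) - 2747/13060) - 1*22936 = ((9109 + 5520) - 2747/13060) - 22936 = (14629 - 2747/13060) - 22936 = 191051993/13060 - 22936 = -108492167/13060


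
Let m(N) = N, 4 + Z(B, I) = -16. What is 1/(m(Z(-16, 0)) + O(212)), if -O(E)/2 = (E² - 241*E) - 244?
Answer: 1/12764 ≈ 7.8345e-5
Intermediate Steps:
Z(B, I) = -20 (Z(B, I) = -4 - 16 = -20)
O(E) = 488 - 2*E² + 482*E (O(E) = -2*((E² - 241*E) - 244) = -2*(-244 + E² - 241*E) = 488 - 2*E² + 482*E)
1/(m(Z(-16, 0)) + O(212)) = 1/(-20 + (488 - 2*212² + 482*212)) = 1/(-20 + (488 - 2*44944 + 102184)) = 1/(-20 + (488 - 89888 + 102184)) = 1/(-20 + 12784) = 1/12764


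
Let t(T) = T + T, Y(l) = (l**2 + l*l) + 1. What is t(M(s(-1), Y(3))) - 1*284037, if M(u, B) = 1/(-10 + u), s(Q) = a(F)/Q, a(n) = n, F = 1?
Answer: -3124409/11 ≈ -2.8404e+5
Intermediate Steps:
Y(l) = 1 + 2*l**2 (Y(l) = (l**2 + l**2) + 1 = 2*l**2 + 1 = 1 + 2*l**2)
s(Q) = 1/Q
t(T) = 2*T
t(M(s(-1), Y(3))) - 1*284037 = 2/(-10 + 1/(-1)) - 1*284037 = 2/(-10 - 1) - 284037 = 2/(-11) - 284037 = 2*(-1/11) - 284037 = -2/11 - 284037 = -3124409/11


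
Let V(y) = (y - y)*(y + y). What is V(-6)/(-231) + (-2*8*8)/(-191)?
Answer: 128/191 ≈ 0.67016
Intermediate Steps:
V(y) = 0 (V(y) = 0*(2*y) = 0)
V(-6)/(-231) + (-2*8*8)/(-191) = 0/(-231) + (-2*8*8)/(-191) = 0*(-1/231) - 16*8*(-1/191) = 0 - 128*(-1/191) = 0 + 128/191 = 128/191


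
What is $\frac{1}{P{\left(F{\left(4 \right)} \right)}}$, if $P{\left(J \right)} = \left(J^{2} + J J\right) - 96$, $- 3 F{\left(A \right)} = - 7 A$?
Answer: $\frac{9}{704} \approx 0.012784$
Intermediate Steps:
$F{\left(A \right)} = \frac{7 A}{3}$ ($F{\left(A \right)} = - \frac{\left(-7\right) A}{3} = \frac{7 A}{3}$)
$P{\left(J \right)} = -96 + 2 J^{2}$ ($P{\left(J \right)} = \left(J^{2} + J^{2}\right) - 96 = 2 J^{2} - 96 = -96 + 2 J^{2}$)
$\frac{1}{P{\left(F{\left(4 \right)} \right)}} = \frac{1}{-96 + 2 \left(\frac{7}{3} \cdot 4\right)^{2}} = \frac{1}{-96 + 2 \left(\frac{28}{3}\right)^{2}} = \frac{1}{-96 + 2 \cdot \frac{784}{9}} = \frac{1}{-96 + \frac{1568}{9}} = \frac{1}{\frac{704}{9}} = \frac{9}{704}$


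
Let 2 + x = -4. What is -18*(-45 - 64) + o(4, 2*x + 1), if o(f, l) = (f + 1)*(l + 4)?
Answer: 1927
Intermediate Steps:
x = -6 (x = -2 - 4 = -6)
o(f, l) = (1 + f)*(4 + l)
-18*(-45 - 64) + o(4, 2*x + 1) = -18*(-45 - 64) + (4 + (2*(-6) + 1) + 4*4 + 4*(2*(-6) + 1)) = -18*(-109) + (4 + (-12 + 1) + 16 + 4*(-12 + 1)) = 1962 + (4 - 11 + 16 + 4*(-11)) = 1962 + (4 - 11 + 16 - 44) = 1962 - 35 = 1927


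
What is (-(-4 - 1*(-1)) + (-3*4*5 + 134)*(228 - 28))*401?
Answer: 5936003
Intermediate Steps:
(-(-4 - 1*(-1)) + (-3*4*5 + 134)*(228 - 28))*401 = (-(-4 + 1) + (-12*5 + 134)*200)*401 = (-1*(-3) + (-60 + 134)*200)*401 = (3 + 74*200)*401 = (3 + 14800)*401 = 14803*401 = 5936003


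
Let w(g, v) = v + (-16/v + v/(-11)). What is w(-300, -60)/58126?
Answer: -4478/4795395 ≈ -0.00093381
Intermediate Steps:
w(g, v) = -16/v + 10*v/11 (w(g, v) = v + (-16/v + v*(-1/11)) = v + (-16/v - v/11) = -16/v + 10*v/11)
w(-300, -60)/58126 = (-16/(-60) + (10/11)*(-60))/58126 = (-16*(-1/60) - 600/11)*(1/58126) = (4/15 - 600/11)*(1/58126) = -8956/165*1/58126 = -4478/4795395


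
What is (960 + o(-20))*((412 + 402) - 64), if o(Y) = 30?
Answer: 742500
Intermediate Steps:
(960 + o(-20))*((412 + 402) - 64) = (960 + 30)*((412 + 402) - 64) = 990*(814 - 64) = 990*750 = 742500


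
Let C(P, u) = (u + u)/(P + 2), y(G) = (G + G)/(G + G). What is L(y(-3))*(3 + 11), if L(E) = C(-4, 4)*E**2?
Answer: -56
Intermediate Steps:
y(G) = 1 (y(G) = (2*G)/((2*G)) = (2*G)*(1/(2*G)) = 1)
C(P, u) = 2*u/(2 + P) (C(P, u) = (2*u)/(2 + P) = 2*u/(2 + P))
L(E) = -4*E**2 (L(E) = (2*4/(2 - 4))*E**2 = (2*4/(-2))*E**2 = (2*4*(-1/2))*E**2 = -4*E**2)
L(y(-3))*(3 + 11) = (-4*1**2)*(3 + 11) = -4*1*14 = -4*14 = -56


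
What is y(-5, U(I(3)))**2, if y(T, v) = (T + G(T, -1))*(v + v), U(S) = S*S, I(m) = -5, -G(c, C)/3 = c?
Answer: 250000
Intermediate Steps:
G(c, C) = -3*c
U(S) = S**2
y(T, v) = -4*T*v (y(T, v) = (T - 3*T)*(v + v) = (-2*T)*(2*v) = -4*T*v)
y(-5, U(I(3)))**2 = (-4*(-5)*(-5)**2)**2 = (-4*(-5)*25)**2 = 500**2 = 250000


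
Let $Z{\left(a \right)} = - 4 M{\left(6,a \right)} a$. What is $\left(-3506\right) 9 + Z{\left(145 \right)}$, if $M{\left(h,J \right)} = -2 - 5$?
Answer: $-27494$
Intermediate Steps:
$M{\left(h,J \right)} = -7$
$Z{\left(a \right)} = 28 a$ ($Z{\left(a \right)} = \left(-4\right) \left(-7\right) a = 28 a$)
$\left(-3506\right) 9 + Z{\left(145 \right)} = \left(-3506\right) 9 + 28 \cdot 145 = -31554 + 4060 = -27494$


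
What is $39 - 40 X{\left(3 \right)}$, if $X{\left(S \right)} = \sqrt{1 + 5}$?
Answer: $39 - 40 \sqrt{6} \approx -58.98$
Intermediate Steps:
$X{\left(S \right)} = \sqrt{6}$
$39 - 40 X{\left(3 \right)} = 39 - 40 \sqrt{6}$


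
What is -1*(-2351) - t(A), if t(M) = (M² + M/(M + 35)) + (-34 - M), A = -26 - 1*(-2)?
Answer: 19659/11 ≈ 1787.2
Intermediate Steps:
A = -24 (A = -26 + 2 = -24)
t(M) = -34 + M² - M + M/(35 + M) (t(M) = (M² + M/(35 + M)) + (-34 - M) = -34 + M² - M + M/(35 + M))
-1*(-2351) - t(A) = -1*(-2351) - (-1190 + (-24)³ - 68*(-24) + 34*(-24)²)/(35 - 24) = 2351 - (-1190 - 13824 + 1632 + 34*576)/11 = 2351 - (-1190 - 13824 + 1632 + 19584)/11 = 2351 - 6202/11 = 19659/11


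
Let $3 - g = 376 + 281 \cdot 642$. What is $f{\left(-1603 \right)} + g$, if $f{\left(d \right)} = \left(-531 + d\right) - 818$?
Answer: $-183727$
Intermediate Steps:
$f{\left(d \right)} = -1349 + d$ ($f{\left(d \right)} = \left(-531 + d\right) - 818 = -1349 + d$)
$g = -180775$ ($g = 3 - \left(376 + 281 \cdot 642\right) = 3 - \left(376 + 180402\right) = 3 - 180778 = -180775$)
$f{\left(-1603 \right)} + g = \left(-1349 - 1603\right) - 180775 = -2952 - 180775 = -183727$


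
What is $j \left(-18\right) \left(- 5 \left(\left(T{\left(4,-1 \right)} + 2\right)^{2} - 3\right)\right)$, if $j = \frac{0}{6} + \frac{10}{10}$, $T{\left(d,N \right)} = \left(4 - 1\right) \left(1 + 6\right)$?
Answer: $47340$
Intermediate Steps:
$T{\left(d,N \right)} = 21$ ($T{\left(d,N \right)} = 3 \cdot 7 = 21$)
$j = 1$ ($j = 0 \cdot \frac{1}{6} + 10 \cdot \frac{1}{10} = 0 + 1 = 1$)
$j \left(-18\right) \left(- 5 \left(\left(T{\left(4,-1 \right)} + 2\right)^{2} - 3\right)\right) = 1 \left(-18\right) \left(- 5 \left(\left(21 + 2\right)^{2} - 3\right)\right) = - 18 \left(- 5 \left(23^{2} - 3\right)\right) = - 18 \left(- 5 \left(529 - 3\right)\right) = - 18 \left(\left(-5\right) 526\right) = \left(-18\right) \left(-2630\right) = 47340$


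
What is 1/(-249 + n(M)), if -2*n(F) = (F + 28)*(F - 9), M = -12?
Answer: -1/81 ≈ -0.012346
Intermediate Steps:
n(F) = -(-9 + F)*(28 + F)/2 (n(F) = -(F + 28)*(F - 9)/2 = -(28 + F)*(-9 + F)/2 = -(-9 + F)*(28 + F)/2)
1/(-249 + n(M)) = 1/(-249 + (126 - 19/2*(-12) - 1/2*(-12)**2)) = 1/(-249 + (126 + 114 - 1/2*144)) = 1/(-249 + (126 + 114 - 72)) = 1/(-249 + 168) = 1/(-81) = -1/81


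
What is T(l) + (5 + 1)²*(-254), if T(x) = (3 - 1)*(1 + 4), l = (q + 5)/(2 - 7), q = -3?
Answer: -9134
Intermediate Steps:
l = -⅖ (l = (-3 + 5)/(2 - 7) = 2/(-5) = 2*(-⅕) = -⅖ ≈ -0.40000)
T(x) = 10 (T(x) = 2*5 = 10)
T(l) + (5 + 1)²*(-254) = 10 + (5 + 1)²*(-254) = 10 + 6²*(-254) = 10 + 36*(-254) = 10 - 9144 = -9134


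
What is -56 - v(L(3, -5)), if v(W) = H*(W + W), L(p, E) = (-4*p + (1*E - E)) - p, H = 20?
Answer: 544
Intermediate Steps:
L(p, E) = -5*p (L(p, E) = (-4*p + (E - E)) - p = (-4*p + 0) - p = -4*p - p = -5*p)
v(W) = 40*W (v(W) = 20*(W + W) = 20*(2*W) = 40*W)
-56 - v(L(3, -5)) = -56 - 40*(-5*3) = -56 - 40*(-15) = -56 - 1*(-600) = -56 + 600 = 544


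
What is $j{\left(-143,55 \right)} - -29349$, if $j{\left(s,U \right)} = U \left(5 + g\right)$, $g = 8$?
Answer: $30064$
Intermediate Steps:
$j{\left(s,U \right)} = 13 U$ ($j{\left(s,U \right)} = U \left(5 + 8\right) = U 13 = 13 U$)
$j{\left(-143,55 \right)} - -29349 = 13 \cdot 55 - -29349 = 715 + 29349 = 30064$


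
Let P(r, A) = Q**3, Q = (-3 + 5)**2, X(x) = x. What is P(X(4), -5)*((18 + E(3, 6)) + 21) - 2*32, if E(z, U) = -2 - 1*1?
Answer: 2240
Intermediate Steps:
E(z, U) = -3 (E(z, U) = -2 - 1 = -3)
Q = 4 (Q = 2**2 = 4)
P(r, A) = 64 (P(r, A) = 4**3 = 64)
P(X(4), -5)*((18 + E(3, 6)) + 21) - 2*32 = 64*((18 - 3) + 21) - 2*32 = 64*(15 + 21) - 64 = 64*36 - 64 = 2304 - 64 = 2240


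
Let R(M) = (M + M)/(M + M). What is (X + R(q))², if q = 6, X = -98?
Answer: 9409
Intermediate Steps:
R(M) = 1 (R(M) = (2*M)/((2*M)) = (2*M)*(1/(2*M)) = 1)
(X + R(q))² = (-98 + 1)² = (-97)² = 9409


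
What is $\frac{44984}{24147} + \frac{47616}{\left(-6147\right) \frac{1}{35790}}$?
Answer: $- \frac{4572275201048}{16492401} \approx -2.7724 \cdot 10^{5}$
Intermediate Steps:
$\frac{44984}{24147} + \frac{47616}{\left(-6147\right) \frac{1}{35790}} = 44984 \cdot \frac{1}{24147} + \frac{47616}{\left(-6147\right) \frac{1}{35790}} = \frac{44984}{24147} + \frac{47616}{- \frac{2049}{11930}} = \frac{44984}{24147} + 47616 \left(- \frac{11930}{2049}\right) = \frac{44984}{24147} - \frac{189352960}{683} = - \frac{4572275201048}{16492401}$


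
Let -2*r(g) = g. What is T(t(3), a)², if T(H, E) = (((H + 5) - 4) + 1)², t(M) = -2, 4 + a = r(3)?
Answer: 0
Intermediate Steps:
r(g) = -g/2
a = -11/2 (a = -4 - ½*3 = -4 - 3/2 = -11/2 ≈ -5.5000)
T(H, E) = (2 + H)² (T(H, E) = (((5 + H) - 4) + 1)² = ((1 + H) + 1)² = (2 + H)²)
T(t(3), a)² = ((2 - 2)²)² = (0²)² = 0² = 0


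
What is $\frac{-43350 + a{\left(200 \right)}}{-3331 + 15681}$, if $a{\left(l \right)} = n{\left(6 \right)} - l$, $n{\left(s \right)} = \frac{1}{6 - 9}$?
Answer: $- \frac{130651}{37050} \approx -3.5263$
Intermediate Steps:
$n{\left(s \right)} = - \frac{1}{3}$ ($n{\left(s \right)} = \frac{1}{-3} = - \frac{1}{3}$)
$a{\left(l \right)} = - \frac{1}{3} - l$
$\frac{-43350 + a{\left(200 \right)}}{-3331 + 15681} = \frac{-43350 - \frac{601}{3}}{-3331 + 15681} = \frac{-43350 - \frac{601}{3}}{12350} = \left(-43350 - \frac{601}{3}\right) \frac{1}{12350} = \left(- \frac{130651}{3}\right) \frac{1}{12350} = - \frac{130651}{37050}$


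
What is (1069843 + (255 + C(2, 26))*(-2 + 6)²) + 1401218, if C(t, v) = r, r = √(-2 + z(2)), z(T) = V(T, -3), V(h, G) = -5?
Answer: 2475141 + 16*I*√7 ≈ 2.4751e+6 + 42.332*I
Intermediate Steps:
z(T) = -5
r = I*√7 (r = √(-2 - 5) = √(-7) = I*√7 ≈ 2.6458*I)
C(t, v) = I*√7
(1069843 + (255 + C(2, 26))*(-2 + 6)²) + 1401218 = (1069843 + (255 + I*√7)*(-2 + 6)²) + 1401218 = (1069843 + (255 + I*√7)*4²) + 1401218 = (1069843 + (255 + I*√7)*16) + 1401218 = (1069843 + (4080 + 16*I*√7)) + 1401218 = (1073923 + 16*I*√7) + 1401218 = 2475141 + 16*I*√7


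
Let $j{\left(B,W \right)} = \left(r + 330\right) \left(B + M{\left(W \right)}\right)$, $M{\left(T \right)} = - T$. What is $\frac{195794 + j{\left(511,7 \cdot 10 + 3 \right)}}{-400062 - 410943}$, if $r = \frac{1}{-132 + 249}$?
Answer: $- \frac{13273172}{31629195} \approx -0.41965$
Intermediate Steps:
$r = \frac{1}{117} \approx 0.008547$
$j{\left(B,W \right)} = - \frac{38611 W}{117} + \frac{38611 B}{117}$ ($j{\left(B,W \right)} = \left(\frac{1}{117} + 330\right) \left(B - W\right) = \frac{38611 \left(B - W\right)}{117} = - \frac{38611 W}{117} + \frac{38611 B}{117}$)
$\frac{195794 + j{\left(511,7 \cdot 10 + 3 \right)}}{-400062 - 410943} = \frac{195794 + \left(- \frac{38611 \left(7 \cdot 10 + 3\right)}{117} + \frac{38611}{117} \cdot 511\right)}{-400062 - 410943} = \frac{195794 + \left(- \frac{38611 \left(70 + 3\right)}{117} + \frac{19730221}{117}\right)}{-811005} = \left(195794 + \left(\left(- \frac{38611}{117}\right) 73 + \frac{19730221}{117}\right)\right) \left(- \frac{1}{811005}\right) = \left(195794 + \left(- \frac{2818603}{117} + \frac{19730221}{117}\right)\right) \left(- \frac{1}{811005}\right) = \left(195794 + \frac{5637206}{39}\right) \left(- \frac{1}{811005}\right) = \frac{13273172}{39} \left(- \frac{1}{811005}\right) = - \frac{13273172}{31629195}$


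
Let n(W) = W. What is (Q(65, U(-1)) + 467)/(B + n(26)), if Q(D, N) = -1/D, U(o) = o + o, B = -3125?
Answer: -10118/67145 ≈ -0.15069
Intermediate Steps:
U(o) = 2*o
(Q(65, U(-1)) + 467)/(B + n(26)) = (-1/65 + 467)/(-3125 + 26) = (-1*1/65 + 467)/(-3099) = (-1/65 + 467)*(-1/3099) = (30354/65)*(-1/3099) = -10118/67145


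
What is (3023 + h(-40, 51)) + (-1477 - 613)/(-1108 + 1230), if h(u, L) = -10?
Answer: 182748/61 ≈ 2995.9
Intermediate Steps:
(3023 + h(-40, 51)) + (-1477 - 613)/(-1108 + 1230) = (3023 - 10) + (-1477 - 613)/(-1108 + 1230) = 3013 - 2090/122 = 3013 - 2090*1/122 = 3013 - 1045/61 = 182748/61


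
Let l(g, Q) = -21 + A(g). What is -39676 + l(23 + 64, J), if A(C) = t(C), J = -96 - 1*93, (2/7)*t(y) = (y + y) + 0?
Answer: -39088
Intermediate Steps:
t(y) = 7*y (t(y) = 7*((y + y) + 0)/2 = 7*(2*y + 0)/2 = 7*(2*y)/2 = 7*y)
J = -189 (J = -96 - 93 = -189)
A(C) = 7*C
l(g, Q) = -21 + 7*g
-39676 + l(23 + 64, J) = -39676 + (-21 + 7*(23 + 64)) = -39676 + (-21 + 7*87) = -39676 + (-21 + 609) = -39676 + 588 = -39088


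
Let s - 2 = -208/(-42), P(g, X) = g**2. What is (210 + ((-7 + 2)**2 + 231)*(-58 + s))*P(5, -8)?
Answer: -6750550/21 ≈ -3.2146e+5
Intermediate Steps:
s = 146/21 (s = 2 - 208/(-42) = 2 - 208*(-1/42) = 2 + 104/21 = 146/21 ≈ 6.9524)
(210 + ((-7 + 2)**2 + 231)*(-58 + s))*P(5, -8) = (210 + ((-7 + 2)**2 + 231)*(-58 + 146/21))*5**2 = (210 + ((-5)**2 + 231)*(-1072/21))*25 = (210 + (25 + 231)*(-1072/21))*25 = (210 + 256*(-1072/21))*25 = (210 - 274432/21)*25 = -270022/21*25 = -6750550/21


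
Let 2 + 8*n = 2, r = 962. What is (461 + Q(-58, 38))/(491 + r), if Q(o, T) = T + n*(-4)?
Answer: 499/1453 ≈ 0.34343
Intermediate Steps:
n = 0 (n = -¼ + (⅛)*2 = -¼ + ¼ = 0)
Q(o, T) = T (Q(o, T) = T + 0*(-4) = T + 0 = T)
(461 + Q(-58, 38))/(491 + r) = (461 + 38)/(491 + 962) = 499/1453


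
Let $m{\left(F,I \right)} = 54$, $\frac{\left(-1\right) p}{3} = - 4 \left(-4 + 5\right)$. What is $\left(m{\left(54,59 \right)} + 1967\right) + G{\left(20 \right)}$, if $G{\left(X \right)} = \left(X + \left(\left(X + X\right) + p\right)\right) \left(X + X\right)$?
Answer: $4901$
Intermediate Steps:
$p = 12$ ($p = - 3 \left(- 4 \left(-4 + 5\right)\right) = - 3 \left(\left(-4\right) 1\right) = \left(-3\right) \left(-4\right) = 12$)
$G{\left(X \right)} = 2 X \left(12 + 3 X\right)$ ($G{\left(X \right)} = \left(X + \left(\left(X + X\right) + 12\right)\right) \left(X + X\right) = \left(X + \left(2 X + 12\right)\right) 2 X = \left(X + \left(12 + 2 X\right)\right) 2 X = \left(12 + 3 X\right) 2 X = 2 X \left(12 + 3 X\right)$)
$\left(m{\left(54,59 \right)} + 1967\right) + G{\left(20 \right)} = \left(54 + 1967\right) + 6 \cdot 20 \left(4 + 20\right) = 2021 + 6 \cdot 20 \cdot 24 = 2021 + 2880 = 4901$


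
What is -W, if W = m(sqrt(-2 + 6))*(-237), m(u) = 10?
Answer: 2370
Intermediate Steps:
W = -2370 (W = 10*(-237) = -2370)
-W = -1*(-2370) = 2370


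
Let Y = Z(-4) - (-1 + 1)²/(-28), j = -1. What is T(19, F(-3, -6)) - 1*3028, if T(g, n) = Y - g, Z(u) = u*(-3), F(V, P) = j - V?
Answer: -3035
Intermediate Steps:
F(V, P) = -1 - V
Z(u) = -3*u
Y = 12 (Y = -3*(-4) - (-1 + 1)²/(-28) = 12 - 0²*(-1)/28 = 12 - 0*(-1)/28 = 12 - 1*0 = 12 + 0 = 12)
T(g, n) = 12 - g
T(19, F(-3, -6)) - 1*3028 = (12 - 1*19) - 1*3028 = (12 - 19) - 3028 = -7 - 3028 = -3035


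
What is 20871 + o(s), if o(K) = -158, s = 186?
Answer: 20713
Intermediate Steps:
20871 + o(s) = 20871 - 158 = 20713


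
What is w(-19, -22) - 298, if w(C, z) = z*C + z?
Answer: 98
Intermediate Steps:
w(C, z) = z + C*z (w(C, z) = C*z + z = z + C*z)
w(-19, -22) - 298 = -22*(1 - 19) - 298 = -22*(-18) - 298 = 396 - 298 = 98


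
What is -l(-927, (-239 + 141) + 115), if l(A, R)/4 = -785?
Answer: 3140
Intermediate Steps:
l(A, R) = -3140 (l(A, R) = 4*(-785) = -3140)
-l(-927, (-239 + 141) + 115) = -1*(-3140) = 3140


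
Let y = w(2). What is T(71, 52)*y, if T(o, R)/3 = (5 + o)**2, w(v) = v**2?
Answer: 69312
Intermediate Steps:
T(o, R) = 3*(5 + o)**2
y = 4 (y = 2**2 = 4)
T(71, 52)*y = (3*(5 + 71)**2)*4 = (3*76**2)*4 = (3*5776)*4 = 17328*4 = 69312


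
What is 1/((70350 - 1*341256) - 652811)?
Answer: -1/923717 ≈ -1.0826e-6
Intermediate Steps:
1/((70350 - 1*341256) - 652811) = 1/((70350 - 341256) - 652811) = 1/(-270906 - 652811) = 1/(-923717) = -1/923717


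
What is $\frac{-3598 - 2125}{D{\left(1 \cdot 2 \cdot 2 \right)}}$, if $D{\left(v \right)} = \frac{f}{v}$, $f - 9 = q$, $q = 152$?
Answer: $- \frac{22892}{161} \approx -142.19$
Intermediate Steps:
$f = 161$ ($f = 9 + 152 = 161$)
$D{\left(v \right)} = \frac{161}{v}$
$\frac{-3598 - 2125}{D{\left(1 \cdot 2 \cdot 2 \right)}} = \frac{-3598 - 2125}{161 \frac{1}{1 \cdot 2 \cdot 2}} = - \frac{5723}{161 \frac{1}{2 \cdot 2}} = - \frac{5723}{161 \cdot \frac{1}{4}} = - \frac{5723}{\frac{161}{4}} = \left(-5723\right) \frac{4}{161} = - \frac{22892}{161}$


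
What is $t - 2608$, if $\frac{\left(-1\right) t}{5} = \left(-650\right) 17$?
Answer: $52642$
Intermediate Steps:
$t = 55250$ ($t = - 5 \left(\left(-650\right) 17\right) = \left(-5\right) \left(-11050\right) = 55250$)
$t - 2608 = 55250 - 2608 = 52642$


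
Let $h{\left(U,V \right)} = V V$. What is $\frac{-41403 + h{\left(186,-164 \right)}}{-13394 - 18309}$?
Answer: $\frac{14507}{31703} \approx 0.45759$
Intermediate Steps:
$h{\left(U,V \right)} = V^{2}$
$\frac{-41403 + h{\left(186,-164 \right)}}{-13394 - 18309} = \frac{-41403 + \left(-164\right)^{2}}{-13394 - 18309} = \frac{-41403 + 26896}{-31703} = \left(-14507\right) \left(- \frac{1}{31703}\right) = \frac{14507}{31703}$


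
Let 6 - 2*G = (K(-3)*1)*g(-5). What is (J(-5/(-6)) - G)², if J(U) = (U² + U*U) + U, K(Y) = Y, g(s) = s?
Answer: 14641/324 ≈ 45.188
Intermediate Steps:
J(U) = U + 2*U² (J(U) = (U² + U²) + U = 2*U² + U = U + 2*U²)
G = -9/2 (G = 3 - (-3*1)*(-5)/2 = 3 - (-3)*(-5)/2 = 3 - ½*15 = 3 - 15/2 = -9/2 ≈ -4.5000)
(J(-5/(-6)) - G)² = ((-5/(-6))*(1 + 2*(-5/(-6))) - 1*(-9/2))² = ((-5*(-⅙))*(1 + 2*(-5*(-⅙))) + 9/2)² = (5*(1 + 2*(⅚))/6 + 9/2)² = (5*(1 + 5/3)/6 + 9/2)² = ((⅚)*(8/3) + 9/2)² = (20/9 + 9/2)² = (121/18)² = 14641/324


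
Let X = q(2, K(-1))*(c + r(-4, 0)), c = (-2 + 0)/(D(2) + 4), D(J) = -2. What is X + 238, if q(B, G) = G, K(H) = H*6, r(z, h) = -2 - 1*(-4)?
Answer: 232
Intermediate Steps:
c = -1 (c = (-2 + 0)/(-2 + 4) = -2/2 = -2*½ = -1)
r(z, h) = 2 (r(z, h) = -2 + 4 = 2)
K(H) = 6*H
X = -6 (X = (6*(-1))*(-1 + 2) = -6*1 = -6)
X + 238 = -6 + 238 = 232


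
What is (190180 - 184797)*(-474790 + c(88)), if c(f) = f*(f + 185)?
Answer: -2426473378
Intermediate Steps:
c(f) = f*(185 + f)
(190180 - 184797)*(-474790 + c(88)) = (190180 - 184797)*(-474790 + 88*(185 + 88)) = 5383*(-474790 + 88*273) = 5383*(-474790 + 24024) = 5383*(-450766) = -2426473378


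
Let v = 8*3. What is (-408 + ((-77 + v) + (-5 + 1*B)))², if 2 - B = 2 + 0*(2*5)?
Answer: 217156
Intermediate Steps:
v = 24
B = 0 (B = 2 - (2 + 0*(2*5)) = 2 - (2 + 0*10) = 2 - (2 + 0) = 2 - 1*2 = 2 - 2 = 0)
(-408 + ((-77 + v) + (-5 + 1*B)))² = (-408 + ((-77 + 24) + (-5 + 1*0)))² = (-408 + (-53 + (-5 + 0)))² = (-408 + (-53 - 5))² = (-408 - 58)² = (-466)² = 217156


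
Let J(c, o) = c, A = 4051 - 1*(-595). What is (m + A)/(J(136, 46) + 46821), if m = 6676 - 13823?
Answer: -2501/46957 ≈ -0.053262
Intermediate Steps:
A = 4646 (A = 4051 + 595 = 4646)
m = -7147
(m + A)/(J(136, 46) + 46821) = (-7147 + 4646)/(136 + 46821) = -2501/46957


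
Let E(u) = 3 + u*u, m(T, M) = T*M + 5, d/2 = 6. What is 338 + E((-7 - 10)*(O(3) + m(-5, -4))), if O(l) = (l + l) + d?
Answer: 534702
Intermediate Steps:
d = 12 (d = 2*6 = 12)
O(l) = 12 + 2*l (O(l) = (l + l) + 12 = 2*l + 12 = 12 + 2*l)
m(T, M) = 5 + M*T (m(T, M) = M*T + 5 = 5 + M*T)
E(u) = 3 + u²
338 + E((-7 - 10)*(O(3) + m(-5, -4))) = 338 + (3 + ((-7 - 10)*((12 + 2*3) + (5 - 4*(-5))))²) = 338 + (3 + (-17*((12 + 6) + (5 + 20)))²) = 338 + (3 + (-17*(18 + 25))²) = 338 + (3 + (-17*43)²) = 338 + (3 + (-731)²) = 338 + (3 + 534361) = 338 + 534364 = 534702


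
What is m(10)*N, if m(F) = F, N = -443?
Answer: -4430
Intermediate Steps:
m(10)*N = 10*(-443) = -4430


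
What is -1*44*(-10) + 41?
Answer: 481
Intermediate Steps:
-1*44*(-10) + 41 = -44*(-10) + 41 = 440 + 41 = 481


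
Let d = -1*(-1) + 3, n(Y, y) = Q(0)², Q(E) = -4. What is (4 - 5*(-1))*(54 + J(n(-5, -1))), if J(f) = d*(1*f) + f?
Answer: 1206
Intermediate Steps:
n(Y, y) = 16 (n(Y, y) = (-4)² = 16)
d = 4 (d = 1 + 3 = 4)
J(f) = 5*f (J(f) = 4*(1*f) + f = 4*f + f = 5*f)
(4 - 5*(-1))*(54 + J(n(-5, -1))) = (4 - 5*(-1))*(54 + 5*16) = (4 + 5)*(54 + 80) = 9*134 = 1206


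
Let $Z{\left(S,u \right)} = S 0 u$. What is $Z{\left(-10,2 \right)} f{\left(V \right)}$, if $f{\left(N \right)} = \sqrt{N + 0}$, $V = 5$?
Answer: $0$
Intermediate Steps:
$Z{\left(S,u \right)} = 0$ ($Z{\left(S,u \right)} = 0 u = 0$)
$f{\left(N \right)} = \sqrt{N}$
$Z{\left(-10,2 \right)} f{\left(V \right)} = 0 \sqrt{5} = 0$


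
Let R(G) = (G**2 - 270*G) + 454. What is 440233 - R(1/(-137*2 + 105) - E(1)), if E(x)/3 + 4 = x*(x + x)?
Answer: 12605725040/28561 ≈ 4.4136e+5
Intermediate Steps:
E(x) = -12 + 6*x**2 (E(x) = -12 + 3*(x*(x + x)) = -12 + 3*(x*(2*x)) = -12 + 3*(2*x**2) = -12 + 6*x**2)
R(G) = 454 + G**2 - 270*G
440233 - R(1/(-137*2 + 105) - E(1)) = 440233 - (454 + (1/(-137*2 + 105) - (-12 + 6*1**2))**2 - 270*(1/(-137*2 + 105) - (-12 + 6*1**2))) = 440233 - (454 + (1/(-274 + 105) - (-12 + 6*1))**2 - 270*(1/(-274 + 105) - (-12 + 6*1))) = 440233 - (454 + (1/(-169) - (-12 + 6))**2 - 270*(1/(-169) - (-12 + 6))) = 440233 - (454 + (-1/169 - 1*(-6))**2 - 270*(-1/169 - 1*(-6))) = 440233 - (454 + (-1/169 + 6)**2 - 270*(-1/169 + 6)) = 440233 - (454 + (1013/169)**2 - 270*1013/169) = 440233 - (454 + 1026169/28561 - 273510/169) = 440233 - 1*(-32230327/28561) = 440233 + 32230327/28561 = 12605725040/28561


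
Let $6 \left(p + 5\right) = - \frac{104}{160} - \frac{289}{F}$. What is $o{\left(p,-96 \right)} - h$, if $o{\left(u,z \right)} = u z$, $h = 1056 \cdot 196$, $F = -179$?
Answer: $- \frac{184827732}{895} \approx -2.0651 \cdot 10^{5}$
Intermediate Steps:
$p = - \frac{34649}{7160}$ ($p = -5 + \frac{- \frac{104}{160} - \frac{289}{-179}}{6} = -5 + \frac{\left(-104\right) \frac{1}{160} - - \frac{289}{179}}{6} = -5 + \frac{- \frac{13}{20} + \frac{289}{179}}{6} = -5 + \frac{1}{6} \cdot \frac{3453}{3580} = -5 + \frac{1151}{7160} = - \frac{34649}{7160} \approx -4.8392$)
$h = 206976$
$o{\left(p,-96 \right)} - h = \left(- \frac{34649}{7160}\right) \left(-96\right) - 206976 = \frac{415788}{895} - 206976 = - \frac{184827732}{895}$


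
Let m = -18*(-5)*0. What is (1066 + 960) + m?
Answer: 2026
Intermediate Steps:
m = 0 (m = 90*0 = 0)
(1066 + 960) + m = (1066 + 960) + 0 = 2026 + 0 = 2026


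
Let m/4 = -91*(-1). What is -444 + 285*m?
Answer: 103296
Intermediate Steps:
m = 364 (m = 4*(-91*(-1)) = 4*91 = 364)
-444 + 285*m = -444 + 285*364 = -444 + 103740 = 103296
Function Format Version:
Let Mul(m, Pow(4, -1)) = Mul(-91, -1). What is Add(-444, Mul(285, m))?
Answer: 103296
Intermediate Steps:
m = 364 (m = Mul(4, Mul(-91, -1)) = Mul(4, 91) = 364)
Add(-444, Mul(285, m)) = Add(-444, Mul(285, 364)) = Add(-444, 103740) = 103296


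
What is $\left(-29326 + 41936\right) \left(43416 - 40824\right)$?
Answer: $32685120$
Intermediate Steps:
$\left(-29326 + 41936\right) \left(43416 - 40824\right) = 12610 \cdot 2592 = 32685120$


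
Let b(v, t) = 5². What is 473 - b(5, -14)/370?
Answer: 34997/74 ≈ 472.93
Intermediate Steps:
b(v, t) = 25
473 - b(5, -14)/370 = 473 - 25/370 = 473 - 1*5/74 = 473 - 5/74 = 34997/74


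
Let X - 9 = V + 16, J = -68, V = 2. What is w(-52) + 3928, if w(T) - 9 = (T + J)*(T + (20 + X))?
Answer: 4537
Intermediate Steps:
X = 27 (X = 9 + (2 + 16) = 9 + 18 = 27)
w(T) = 9 + (-68 + T)*(47 + T) (w(T) = 9 + (T - 68)*(T + (20 + 27)) = 9 + (-68 + T)*(T + 47) = 9 + (-68 + T)*(47 + T))
w(-52) + 3928 = (-3187 + (-52)**2 - 21*(-52)) + 3928 = (-3187 + 2704 + 1092) + 3928 = 609 + 3928 = 4537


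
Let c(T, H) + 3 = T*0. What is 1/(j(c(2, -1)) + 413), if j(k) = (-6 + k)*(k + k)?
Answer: 1/467 ≈ 0.0021413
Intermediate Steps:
c(T, H) = -3 (c(T, H) = -3 + T*0 = -3 + 0 = -3)
j(k) = 2*k*(-6 + k) (j(k) = (-6 + k)*(2*k) = 2*k*(-6 + k))
1/(j(c(2, -1)) + 413) = 1/(2*(-3)*(-6 - 3) + 413) = 1/(2*(-3)*(-9) + 413) = 1/(54 + 413) = 1/467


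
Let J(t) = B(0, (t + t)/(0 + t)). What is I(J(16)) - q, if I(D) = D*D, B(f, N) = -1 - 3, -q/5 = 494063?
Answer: 2470331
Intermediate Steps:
q = -2470315 (q = -5*494063 = -2470315)
B(f, N) = -4
J(t) = -4
I(D) = D²
I(J(16)) - q = (-4)² - 1*(-2470315) = 16 + 2470315 = 2470331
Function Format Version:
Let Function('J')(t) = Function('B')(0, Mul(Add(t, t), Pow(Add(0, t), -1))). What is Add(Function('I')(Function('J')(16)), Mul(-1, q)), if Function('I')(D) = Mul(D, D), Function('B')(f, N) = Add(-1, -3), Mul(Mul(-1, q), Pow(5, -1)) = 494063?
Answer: 2470331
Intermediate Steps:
q = -2470315 (q = Mul(-5, 494063) = -2470315)
Function('B')(f, N) = -4
Function('J')(t) = -4
Function('I')(D) = Pow(D, 2)
Add(Function('I')(Function('J')(16)), Mul(-1, q)) = Add(Pow(-4, 2), Mul(-1, -2470315)) = Add(16, 2470315) = 2470331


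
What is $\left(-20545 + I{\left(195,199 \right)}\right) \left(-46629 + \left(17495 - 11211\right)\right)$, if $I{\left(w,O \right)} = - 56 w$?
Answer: $1269455425$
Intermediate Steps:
$\left(-20545 + I{\left(195,199 \right)}\right) \left(-46629 + \left(17495 - 11211\right)\right) = \left(-20545 - 10920\right) \left(-46629 + \left(17495 - 11211\right)\right) = \left(-20545 - 10920\right) \left(-46629 + 6284\right) = \left(-31465\right) \left(-40345\right) = 1269455425$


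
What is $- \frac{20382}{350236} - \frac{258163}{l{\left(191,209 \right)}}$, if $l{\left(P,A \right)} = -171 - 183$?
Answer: $\frac{11301345155}{15497943} \approx 729.22$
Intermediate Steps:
$l{\left(P,A \right)} = -354$ ($l{\left(P,A \right)} = -171 - 183 = -354$)
$- \frac{20382}{350236} - \frac{258163}{l{\left(191,209 \right)}} = - \frac{20382}{350236} - \frac{258163}{-354} = \left(-20382\right) \frac{1}{350236} - - \frac{258163}{354} = - \frac{10191}{175118} + \frac{258163}{354} = \frac{11301345155}{15497943}$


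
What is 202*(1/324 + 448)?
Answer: 14660453/162 ≈ 90497.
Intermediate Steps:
202*(1/324 + 448) = 202*(145153/324) = 14660453/162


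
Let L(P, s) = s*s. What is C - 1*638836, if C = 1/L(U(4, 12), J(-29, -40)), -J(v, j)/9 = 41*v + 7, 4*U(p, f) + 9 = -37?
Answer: -72295181720783/113167044 ≈ -6.3884e+5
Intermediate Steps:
U(p, f) = -23/2 (U(p, f) = -9/4 + (1/4)*(-37) = -9/4 - 37/4 = -23/2)
J(v, j) = -63 - 369*v (J(v, j) = -9*(41*v + 7) = -9*(7 + 41*v) = -63 - 369*v)
L(P, s) = s**2
C = 1/113167044 (C = 1/((-63 - 369*(-29))**2) = 1/((-63 + 10701)**2) = 1/(10638**2) = 1/113167044 ≈ 8.8365e-9)
C - 1*638836 = 1/113167044 - 1*638836 = 1/113167044 - 638836 = -72295181720783/113167044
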